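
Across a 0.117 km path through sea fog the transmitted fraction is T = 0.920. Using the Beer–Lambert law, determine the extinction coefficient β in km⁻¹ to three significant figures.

0.713 km⁻¹

Beer–Lambert: T = exp(−βL) ⇒ β = −ln(T)/L = −ln(0.920)/0.117 = 0.0834/0.117 = 0.7127 km⁻¹.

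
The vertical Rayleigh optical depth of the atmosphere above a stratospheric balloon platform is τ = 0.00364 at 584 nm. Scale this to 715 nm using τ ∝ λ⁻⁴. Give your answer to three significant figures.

τ(715 nm) = τ(584 nm) × (584/715)⁴ = 0.00364 × (0.8168)⁴ = 0.00364 × 0.4451 = 0.0016.

0.00162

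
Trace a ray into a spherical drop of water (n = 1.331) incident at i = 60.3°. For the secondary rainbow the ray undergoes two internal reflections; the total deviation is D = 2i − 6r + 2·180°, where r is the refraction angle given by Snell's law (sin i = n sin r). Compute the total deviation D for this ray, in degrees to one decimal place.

236.2°

sin r = sin 60.3° / 1.331 = 0.8686/1.331 = 0.6526; r = 40.74°.
D = 2·60.3° − 6·40.74° + 2·180° = 120.60° − 244.43° + 360° = 236.17°.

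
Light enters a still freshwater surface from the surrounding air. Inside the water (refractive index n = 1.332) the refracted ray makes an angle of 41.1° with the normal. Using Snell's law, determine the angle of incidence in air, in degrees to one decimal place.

61.1°

Snell: sin θ_i = n · sin θ_r = 1.332 × sin 41.1° = 1.332 × 0.6574 = 0.8756.
θ_i = arcsin(0.8756) = 61.12°.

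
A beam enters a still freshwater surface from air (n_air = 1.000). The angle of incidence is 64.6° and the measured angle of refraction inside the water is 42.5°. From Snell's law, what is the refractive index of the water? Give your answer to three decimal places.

1.337

n = sin θ_i / sin θ_r = sin 64.6° / sin 42.5° = 0.9033 / 0.6756 = 1.3371.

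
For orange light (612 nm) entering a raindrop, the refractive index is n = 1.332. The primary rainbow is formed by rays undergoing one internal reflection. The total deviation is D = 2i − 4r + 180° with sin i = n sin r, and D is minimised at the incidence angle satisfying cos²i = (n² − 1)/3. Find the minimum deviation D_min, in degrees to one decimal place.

cos²i = (1.77422 − 1)/3 = 0.25807; i = arccos(0.50801) = 59.469°.
sin r = sin 59.469°/1.332 = 0.64666; r = 40.290°.
D_min = 2·59.469° − 4·40.290° + 180° = 137.776°.

137.8°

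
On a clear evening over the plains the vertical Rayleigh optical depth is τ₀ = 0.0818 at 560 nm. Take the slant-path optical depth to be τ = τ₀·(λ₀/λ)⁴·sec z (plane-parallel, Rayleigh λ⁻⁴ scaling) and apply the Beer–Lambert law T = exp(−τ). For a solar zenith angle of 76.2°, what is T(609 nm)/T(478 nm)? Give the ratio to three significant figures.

Airmass: sec 76.2° = 4.1923.
τ(609 nm) = 0.0818 × (560/609)⁴ × 4.1923 = 0.0818 × 0.7150 × 4.1923 = 0.2452.
τ(478 nm) = 0.0818 × (560/478)⁴ × 4.1923 = 0.0818 × 1.8838 × 4.1923 = 0.6460.
T(609)/T(478) = exp(τ_B − τ_A) = exp(0.4008) = 1.4931.

1.49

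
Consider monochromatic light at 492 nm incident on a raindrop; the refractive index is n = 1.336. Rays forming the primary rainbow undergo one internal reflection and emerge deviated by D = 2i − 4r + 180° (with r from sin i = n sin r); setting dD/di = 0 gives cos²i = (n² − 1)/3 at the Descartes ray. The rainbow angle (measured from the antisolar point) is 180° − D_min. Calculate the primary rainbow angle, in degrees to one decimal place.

cos²i = (1.78490 − 1)/3 = 0.26163; i = arccos(0.51150) = 59.236°.
sin r = sin 59.236°/1.336 = 0.64318; r = 40.029°.
D_min = 2·59.236° − 4·40.029° + 180° = 138.356°.
Rainbow angle = 180° − D_min = 41.644°.

41.6°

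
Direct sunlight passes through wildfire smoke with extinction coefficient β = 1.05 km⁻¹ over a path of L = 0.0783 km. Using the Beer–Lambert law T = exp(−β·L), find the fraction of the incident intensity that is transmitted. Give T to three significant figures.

0.921

τ = β·L = 1.05 × 0.0783 = 0.0822.
T = exp(−0.0822) = 0.9211.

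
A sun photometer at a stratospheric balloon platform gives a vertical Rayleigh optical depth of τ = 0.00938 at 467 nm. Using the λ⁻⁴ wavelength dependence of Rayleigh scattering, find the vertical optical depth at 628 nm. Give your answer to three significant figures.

τ(628 nm) = τ(467 nm) × (467/628)⁴ = 0.00938 × (0.7436)⁴ = 0.00938 × 0.3058 = 0.0029.

0.00287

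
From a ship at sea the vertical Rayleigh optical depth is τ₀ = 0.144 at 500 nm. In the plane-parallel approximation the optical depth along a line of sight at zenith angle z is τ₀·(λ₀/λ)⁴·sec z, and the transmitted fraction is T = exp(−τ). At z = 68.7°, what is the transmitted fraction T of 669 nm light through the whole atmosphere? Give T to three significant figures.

sec 68.7° = 2.7529.
τ = 0.144 × (500/669)⁴ × 2.7529 = 0.144 × 0.3120 × 2.7529 = 0.1237.
T = exp(−0.1237) = 0.8837.

0.884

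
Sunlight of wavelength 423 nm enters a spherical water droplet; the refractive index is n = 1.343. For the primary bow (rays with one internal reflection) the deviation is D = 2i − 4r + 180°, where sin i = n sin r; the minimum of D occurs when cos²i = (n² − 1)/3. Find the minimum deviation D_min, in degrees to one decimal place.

cos²i = (1.80365 − 1)/3 = 0.26788; i = arccos(0.51757) = 58.830°.
sin r = sin 58.830°/1.343 = 0.63711; r = 39.577°.
D_min = 2·58.830° − 4·39.577° + 180° = 139.354°.

139.4°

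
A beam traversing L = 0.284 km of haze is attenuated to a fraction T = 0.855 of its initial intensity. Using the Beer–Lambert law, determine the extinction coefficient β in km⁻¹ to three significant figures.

Beer–Lambert: T = exp(−βL) ⇒ β = −ln(T)/L = −ln(0.855)/0.284 = 0.1567/0.284 = 0.5516 km⁻¹.

0.552 km⁻¹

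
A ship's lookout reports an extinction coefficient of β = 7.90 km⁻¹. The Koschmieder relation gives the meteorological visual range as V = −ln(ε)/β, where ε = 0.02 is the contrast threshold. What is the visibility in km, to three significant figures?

V = −ln(0.02) / 7.90 = 3.912 / 7.90 = 0.4952 km.

0.495 km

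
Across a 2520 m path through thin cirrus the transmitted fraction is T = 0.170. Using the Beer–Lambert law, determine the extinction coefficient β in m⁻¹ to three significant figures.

Beer–Lambert: T = exp(−βL) ⇒ β = −ln(T)/L = −ln(0.170)/2520 = 1.7720/2520 = 0.0007032 m⁻¹.

0.000703 m⁻¹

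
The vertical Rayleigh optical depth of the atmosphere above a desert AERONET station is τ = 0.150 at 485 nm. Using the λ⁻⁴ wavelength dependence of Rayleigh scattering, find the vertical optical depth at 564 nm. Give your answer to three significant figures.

τ(564 nm) = τ(485 nm) × (485/564)⁴ = 0.150 × (0.8599)⁴ = 0.150 × 0.5468 = 0.0820.

0.0820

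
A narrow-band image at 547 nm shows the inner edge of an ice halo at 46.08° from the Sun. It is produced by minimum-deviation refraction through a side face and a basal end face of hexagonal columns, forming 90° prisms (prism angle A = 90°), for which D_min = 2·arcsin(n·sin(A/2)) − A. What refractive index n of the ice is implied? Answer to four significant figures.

1.312

Rearranging: n = sin((D_min + A)/2) / sin(A/2).
(D_min + A)/2 = (46.08° + 90°)/2 = 68.040°.
n = sin 68.040° / sin 45° = 0.9274 / 0.7071 = 1.3116.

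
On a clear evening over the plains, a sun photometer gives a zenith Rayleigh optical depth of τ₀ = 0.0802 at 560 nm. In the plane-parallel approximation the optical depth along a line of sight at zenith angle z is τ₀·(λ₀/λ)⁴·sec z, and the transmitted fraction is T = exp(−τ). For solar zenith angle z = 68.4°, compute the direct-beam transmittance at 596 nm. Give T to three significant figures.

sec 68.4° = 2.7165.
τ = 0.0802 × (560/596)⁴ × 2.7165 = 0.0802 × 0.7794 × 2.7165 = 0.1698.
T = exp(−0.1698) = 0.8438.

0.844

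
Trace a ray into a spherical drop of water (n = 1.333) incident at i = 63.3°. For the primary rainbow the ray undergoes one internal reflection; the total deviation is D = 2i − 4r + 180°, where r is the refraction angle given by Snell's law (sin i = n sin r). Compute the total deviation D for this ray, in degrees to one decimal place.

sin r = sin 63.3° / 1.333 = 0.8934/1.333 = 0.6702; r = 42.08°.
D = 2·63.3° − 4·42.08° + 180° = 126.60° − 168.33° + 180° = 138.27°.

138.3°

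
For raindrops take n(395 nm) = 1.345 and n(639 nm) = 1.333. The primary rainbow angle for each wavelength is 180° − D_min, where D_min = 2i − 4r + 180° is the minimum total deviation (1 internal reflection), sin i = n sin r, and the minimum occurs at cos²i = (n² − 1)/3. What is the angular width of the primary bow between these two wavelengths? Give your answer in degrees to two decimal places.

1.71°

At 395 nm (n = 1.345): cos²i = 0.26967 → i = 58.715°, r = 39.448°, D_min = 139.635°, rainbow angle = 40.365°.
At 639 nm (n = 1.333): cos²i = 0.25896 → i = 59.410°, r = 40.225°, D_min = 137.922°, rainbow angle = 42.078°.
Angular width = |40.365° − 42.078°| = 1.713°.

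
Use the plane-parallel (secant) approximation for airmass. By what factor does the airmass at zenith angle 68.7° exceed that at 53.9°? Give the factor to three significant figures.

1.62

X(68.7°)/X(53.9°) = sec 68.7° / sec 53.9° = cos 53.9° / cos 68.7° = 0.5892/0.3633 = 1.6220.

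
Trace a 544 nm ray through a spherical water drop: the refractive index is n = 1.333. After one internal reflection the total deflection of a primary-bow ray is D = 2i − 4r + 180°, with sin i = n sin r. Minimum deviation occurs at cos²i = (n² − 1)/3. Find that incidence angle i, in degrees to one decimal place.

cos²i = (1.333² − 1)/3 = (1.77689 − 1)/3 = 0.25896.
cos i = 0.50888, so i = 59.410°.

59.4°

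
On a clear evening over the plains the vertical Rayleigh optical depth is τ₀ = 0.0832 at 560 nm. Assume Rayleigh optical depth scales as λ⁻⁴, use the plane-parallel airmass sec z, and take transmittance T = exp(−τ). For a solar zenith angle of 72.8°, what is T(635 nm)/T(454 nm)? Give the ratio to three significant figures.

1.62

Airmass: sec 72.8° = 3.3817.
τ(635 nm) = 0.0832 × (560/635)⁴ × 3.3817 = 0.0832 × 0.6049 × 3.3817 = 0.1702.
τ(454 nm) = 0.0832 × (560/454)⁴ × 3.3817 = 0.0832 × 2.3149 × 3.3817 = 0.6513.
T(635)/T(454) = exp(τ_B − τ_A) = exp(0.4811) = 1.6179.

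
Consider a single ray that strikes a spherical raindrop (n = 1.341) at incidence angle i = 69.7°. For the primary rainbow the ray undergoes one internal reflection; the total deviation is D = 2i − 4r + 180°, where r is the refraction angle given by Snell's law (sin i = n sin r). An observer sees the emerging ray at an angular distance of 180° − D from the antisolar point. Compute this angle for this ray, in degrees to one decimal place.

sin r = sin 69.7° / 1.341 = 0.9379/1.341 = 0.6994; r = 44.38°.
D = 2·69.7° − 4·44.38° + 180° = 139.40° − 177.51° + 180° = 141.89°.
Angle from antisolar point = 180° − D = 38.11°.

38.1°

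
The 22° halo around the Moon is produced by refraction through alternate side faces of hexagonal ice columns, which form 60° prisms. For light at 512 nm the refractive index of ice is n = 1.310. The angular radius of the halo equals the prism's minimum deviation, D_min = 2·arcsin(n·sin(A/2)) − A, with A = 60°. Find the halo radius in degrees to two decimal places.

21.84°

n·sin(A/2) = 1.310 × sin 30° = 1.310 × 0.5000 = 0.6550.
D_min = 2·arcsin(0.6550) − 60° = 2 × 40.920° − 60° = 21.839°.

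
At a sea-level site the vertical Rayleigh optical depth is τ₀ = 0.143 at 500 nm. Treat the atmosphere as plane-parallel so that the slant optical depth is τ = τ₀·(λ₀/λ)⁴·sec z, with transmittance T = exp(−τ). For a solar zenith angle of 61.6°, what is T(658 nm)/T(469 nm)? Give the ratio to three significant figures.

1.33

Airmass: sec 61.6° = 2.1025.
τ(658 nm) = 0.143 × (500/658)⁴ × 2.1025 = 0.143 × 0.3334 × 2.1025 = 0.1002.
τ(469 nm) = 0.143 × (500/469)⁴ × 2.1025 = 0.143 × 1.2918 × 2.1025 = 0.3884.
T(658)/T(469) = exp(τ_B − τ_A) = exp(0.2881) = 1.3339.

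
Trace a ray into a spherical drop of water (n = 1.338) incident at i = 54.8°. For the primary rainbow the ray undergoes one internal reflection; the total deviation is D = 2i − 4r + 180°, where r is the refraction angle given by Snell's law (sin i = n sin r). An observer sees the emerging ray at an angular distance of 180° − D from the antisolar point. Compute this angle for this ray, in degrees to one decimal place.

41.0°

sin r = sin 54.8° / 1.338 = 0.8171/1.338 = 0.6107; r = 37.64°.
D = 2·54.8° − 4·37.64° + 180° = 109.60° − 150.57° + 180° = 139.03°.
Angle from antisolar point = 180° − D = 40.97°.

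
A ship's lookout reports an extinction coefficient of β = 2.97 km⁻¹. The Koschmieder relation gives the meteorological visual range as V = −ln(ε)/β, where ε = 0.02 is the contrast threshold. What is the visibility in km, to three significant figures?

1.32 km

V = −ln(0.02) / 2.97 = 3.912 / 2.97 = 1.3172 km.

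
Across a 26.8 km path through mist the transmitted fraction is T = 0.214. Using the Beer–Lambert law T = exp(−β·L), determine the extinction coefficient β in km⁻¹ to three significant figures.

0.0575 km⁻¹

Beer–Lambert: T = exp(−βL) ⇒ β = −ln(T)/L = −ln(0.214)/26.8 = 1.5418/26.8 = 0.05753 km⁻¹.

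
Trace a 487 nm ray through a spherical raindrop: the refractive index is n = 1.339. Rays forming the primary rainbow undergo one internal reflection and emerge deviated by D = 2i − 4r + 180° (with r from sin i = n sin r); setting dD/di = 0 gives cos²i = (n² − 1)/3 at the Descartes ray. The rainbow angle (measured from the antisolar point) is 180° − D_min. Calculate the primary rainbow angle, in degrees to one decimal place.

41.2°

cos²i = (1.79292 − 1)/3 = 0.26431; i = arccos(0.51411) = 59.062°.
sin r = sin 59.062°/1.339 = 0.64057; r = 39.834°.
D_min = 2·59.062° − 4·39.834° + 180° = 138.786°.
Rainbow angle = 180° − D_min = 41.214°.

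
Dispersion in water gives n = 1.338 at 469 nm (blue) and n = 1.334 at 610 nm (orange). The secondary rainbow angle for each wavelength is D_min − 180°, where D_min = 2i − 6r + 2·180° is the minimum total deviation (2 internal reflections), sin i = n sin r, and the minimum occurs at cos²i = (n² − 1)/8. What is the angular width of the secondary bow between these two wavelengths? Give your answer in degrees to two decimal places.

1.04°

At 469 nm (n = 1.338): cos²i = 0.09878 → i = 71.682°, r = 45.195°, D_min = 232.193°, rainbow angle = 52.193°.
At 610 nm (n = 1.334): cos²i = 0.09744 → i = 71.810°, r = 45.411°, D_min = 231.153°, rainbow angle = 51.153°.
Angular width = |52.193° − 51.153°| = 1.040°.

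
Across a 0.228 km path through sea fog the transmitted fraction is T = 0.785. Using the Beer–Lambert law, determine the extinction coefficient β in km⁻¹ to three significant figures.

Beer–Lambert: T = exp(−βL) ⇒ β = −ln(T)/L = −ln(0.785)/0.228 = 0.2421/0.228 = 1.062 km⁻¹.

1.06 km⁻¹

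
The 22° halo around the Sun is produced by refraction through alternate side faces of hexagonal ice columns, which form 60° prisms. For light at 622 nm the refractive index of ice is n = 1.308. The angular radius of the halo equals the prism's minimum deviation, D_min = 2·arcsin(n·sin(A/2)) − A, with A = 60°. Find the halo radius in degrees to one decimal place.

21.7°

n·sin(A/2) = 1.308 × sin 30° = 1.308 × 0.5000 = 0.6540.
D_min = 2·arcsin(0.6540) − 60° = 2 × 40.844° − 60° = 21.688°.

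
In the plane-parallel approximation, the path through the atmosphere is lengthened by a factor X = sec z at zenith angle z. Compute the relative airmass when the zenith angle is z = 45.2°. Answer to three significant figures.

1.42

X = sec z = 1/cos 45.2° = 1/0.7046 = 1.4192.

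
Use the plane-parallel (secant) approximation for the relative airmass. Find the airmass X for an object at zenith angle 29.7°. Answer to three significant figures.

1.15

X = sec z = 1/cos 29.7° = 1/0.8686 = 1.1512.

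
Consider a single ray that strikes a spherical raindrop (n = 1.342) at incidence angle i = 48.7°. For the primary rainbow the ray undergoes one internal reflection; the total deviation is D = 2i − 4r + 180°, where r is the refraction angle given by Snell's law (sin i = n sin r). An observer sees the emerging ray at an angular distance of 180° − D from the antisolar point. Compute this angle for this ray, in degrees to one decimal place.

38.8°

sin r = sin 48.7° / 1.342 = 0.7513/1.342 = 0.5598; r = 34.04°.
D = 2·48.7° − 4·34.04° + 180° = 97.40° − 136.17° + 180° = 141.23°.
Angle from antisolar point = 180° − D = 38.77°.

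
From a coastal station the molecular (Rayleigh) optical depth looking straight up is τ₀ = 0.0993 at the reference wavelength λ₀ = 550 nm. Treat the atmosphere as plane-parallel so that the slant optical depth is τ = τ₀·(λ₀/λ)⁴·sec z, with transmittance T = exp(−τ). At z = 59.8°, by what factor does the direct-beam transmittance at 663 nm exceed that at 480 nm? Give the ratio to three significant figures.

1.28

Airmass: sec 59.8° = 1.9880.
τ(663 nm) = 0.0993 × (550/663)⁴ × 1.9880 = 0.0993 × 0.4736 × 1.9880 = 0.0935.
τ(480 nm) = 0.0993 × (550/480)⁴ × 1.9880 = 0.0993 × 1.7238 × 1.9880 = 0.3403.
T(663)/T(480) = exp(τ_B − τ_A) = exp(0.2468) = 1.2799.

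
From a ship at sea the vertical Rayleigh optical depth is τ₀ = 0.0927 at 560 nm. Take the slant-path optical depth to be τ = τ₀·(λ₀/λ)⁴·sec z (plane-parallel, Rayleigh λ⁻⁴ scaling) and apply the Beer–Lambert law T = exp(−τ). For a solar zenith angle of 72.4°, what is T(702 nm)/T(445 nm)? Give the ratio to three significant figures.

1.91

Airmass: sec 72.4° = 3.3072.
τ(702 nm) = 0.0927 × (560/702)⁴ × 3.3072 = 0.0927 × 0.4050 × 3.3072 = 0.1241.
τ(445 nm) = 0.0927 × (560/445)⁴ × 3.3072 = 0.0927 × 2.5079 × 3.3072 = 0.7689.
T(702)/T(445) = exp(τ_B − τ_A) = exp(0.6447) = 1.9055.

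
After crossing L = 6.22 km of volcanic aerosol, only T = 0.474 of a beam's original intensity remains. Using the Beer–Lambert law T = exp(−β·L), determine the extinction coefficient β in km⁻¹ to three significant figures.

Beer–Lambert: T = exp(−βL) ⇒ β = −ln(T)/L = −ln(0.474)/6.22 = 0.7465/6.22 = 0.12 km⁻¹.

0.120 km⁻¹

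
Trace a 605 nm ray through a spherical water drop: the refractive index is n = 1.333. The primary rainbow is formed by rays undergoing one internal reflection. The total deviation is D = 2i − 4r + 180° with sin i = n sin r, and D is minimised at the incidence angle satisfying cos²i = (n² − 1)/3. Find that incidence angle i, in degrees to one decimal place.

cos²i = (1.333² − 1)/3 = (1.77689 − 1)/3 = 0.25896.
cos i = 0.50888, so i = 59.410°.

59.4°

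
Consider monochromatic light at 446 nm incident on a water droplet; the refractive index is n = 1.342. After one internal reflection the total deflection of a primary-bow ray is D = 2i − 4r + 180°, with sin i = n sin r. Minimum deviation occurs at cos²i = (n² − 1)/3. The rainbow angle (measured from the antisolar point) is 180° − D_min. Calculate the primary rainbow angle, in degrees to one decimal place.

cos²i = (1.80096 − 1)/3 = 0.26699; i = arccos(0.51671) = 58.888°.
sin r = sin 58.888°/1.342 = 0.63797; r = 39.641°.
D_min = 2·58.888° − 4·39.641° + 180° = 139.213°.
Rainbow angle = 180° − D_min = 40.787°.

40.8°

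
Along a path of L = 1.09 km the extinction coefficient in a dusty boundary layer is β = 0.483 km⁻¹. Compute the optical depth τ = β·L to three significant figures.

0.526

τ = β·L = 0.483 × 1.09 = 0.5265.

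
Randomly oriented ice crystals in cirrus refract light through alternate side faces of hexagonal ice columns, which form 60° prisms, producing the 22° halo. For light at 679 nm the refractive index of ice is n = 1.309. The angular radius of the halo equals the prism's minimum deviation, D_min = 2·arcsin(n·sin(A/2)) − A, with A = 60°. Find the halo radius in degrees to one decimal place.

n·sin(A/2) = 1.309 × sin 30° = 1.309 × 0.5000 = 0.6545.
D_min = 2·arcsin(0.6545) − 60° = 2 × 40.882° − 60° = 21.763°.

21.8°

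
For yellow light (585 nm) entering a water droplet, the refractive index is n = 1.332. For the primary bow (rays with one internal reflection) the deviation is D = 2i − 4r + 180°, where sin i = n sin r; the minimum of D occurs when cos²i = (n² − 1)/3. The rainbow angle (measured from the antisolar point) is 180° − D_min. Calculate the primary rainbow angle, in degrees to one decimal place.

cos²i = (1.77422 − 1)/3 = 0.25807; i = arccos(0.50801) = 59.469°.
sin r = sin 59.469°/1.332 = 0.64666; r = 40.290°.
D_min = 2·59.469° − 4·40.290° + 180° = 137.776°.
Rainbow angle = 180° − D_min = 42.224°.

42.2°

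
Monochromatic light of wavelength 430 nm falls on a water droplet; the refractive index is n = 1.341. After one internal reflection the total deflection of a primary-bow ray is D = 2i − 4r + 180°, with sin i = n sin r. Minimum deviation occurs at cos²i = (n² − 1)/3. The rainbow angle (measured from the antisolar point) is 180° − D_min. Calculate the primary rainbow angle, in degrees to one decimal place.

40.9°

cos²i = (1.79828 − 1)/3 = 0.26609; i = arccos(0.51584) = 58.946°.
sin r = sin 58.946°/1.341 = 0.63884; r = 39.705°.
D_min = 2·58.946° − 4·39.705° + 180° = 139.071°.
Rainbow angle = 180° − D_min = 40.929°.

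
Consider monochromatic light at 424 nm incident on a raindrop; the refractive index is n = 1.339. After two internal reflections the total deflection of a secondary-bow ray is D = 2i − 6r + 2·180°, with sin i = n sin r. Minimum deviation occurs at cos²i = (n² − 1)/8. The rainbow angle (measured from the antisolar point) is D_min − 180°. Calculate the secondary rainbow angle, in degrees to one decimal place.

cos²i = (1.79292 − 1)/8 = 0.09912; i = arccos(0.31483) = 71.650°.
sin r = sin 71.650°/1.339 = 0.70885; r = 45.141°.
D_min = 2·71.650° − 6·45.141° + 360° = 232.451°.
Rainbow angle = D_min − 180° = 52.451°.

52.5°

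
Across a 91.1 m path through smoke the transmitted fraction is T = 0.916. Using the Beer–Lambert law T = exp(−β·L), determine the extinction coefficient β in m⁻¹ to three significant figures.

0.000963 m⁻¹

Beer–Lambert: T = exp(−βL) ⇒ β = −ln(T)/L = −ln(0.916)/91.1 = 0.0877/91.1 = 0.0009631 m⁻¹.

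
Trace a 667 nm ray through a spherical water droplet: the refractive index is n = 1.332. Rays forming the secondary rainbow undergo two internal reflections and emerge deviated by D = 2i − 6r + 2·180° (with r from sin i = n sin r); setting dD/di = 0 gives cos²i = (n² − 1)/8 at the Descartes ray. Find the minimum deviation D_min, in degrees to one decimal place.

230.6°

cos²i = (1.77422 − 1)/8 = 0.09678; i = arccos(0.31109) = 71.875°.
sin r = sin 71.875°/1.332 = 0.71350; r = 45.520°.
D_min = 2·71.875° − 6·45.520° + 360° = 230.628°.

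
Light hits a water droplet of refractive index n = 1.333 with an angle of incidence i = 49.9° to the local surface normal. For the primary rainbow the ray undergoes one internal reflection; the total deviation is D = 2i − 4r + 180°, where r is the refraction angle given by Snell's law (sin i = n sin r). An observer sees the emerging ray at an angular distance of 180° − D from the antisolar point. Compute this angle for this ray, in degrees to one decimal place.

40.3°

sin r = sin 49.9° / 1.333 = 0.7649/1.333 = 0.5738; r = 35.02°.
D = 2·49.9° − 4·35.02° + 180° = 99.80° − 140.07° + 180° = 139.73°.
Angle from antisolar point = 180° − D = 40.27°.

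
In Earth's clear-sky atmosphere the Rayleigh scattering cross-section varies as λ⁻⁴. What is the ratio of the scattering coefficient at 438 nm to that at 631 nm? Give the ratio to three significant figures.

4.31

Rayleigh scattering ∝ λ⁻⁴, so the ratio of coefficients is the inverse fourth power of the wavelength ratio.
σ(438)/σ(631) = (631/438)⁴ = (1.4406)⁴ = 4.307.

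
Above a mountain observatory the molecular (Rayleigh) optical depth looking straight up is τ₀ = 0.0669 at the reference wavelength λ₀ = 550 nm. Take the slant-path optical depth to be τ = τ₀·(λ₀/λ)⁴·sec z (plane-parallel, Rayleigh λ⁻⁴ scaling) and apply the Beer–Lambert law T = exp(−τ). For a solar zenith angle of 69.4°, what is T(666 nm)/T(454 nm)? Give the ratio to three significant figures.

1.38

Airmass: sec 69.4° = 2.8422.
τ(666 nm) = 0.0669 × (550/666)⁴ × 2.8422 = 0.0669 × 0.4651 × 2.8422 = 0.0884.
τ(454 nm) = 0.0669 × (550/454)⁴ × 2.8422 = 0.0669 × 2.1539 × 2.8422 = 0.4095.
T(666)/T(454) = exp(τ_B − τ_A) = exp(0.3211) = 1.3787.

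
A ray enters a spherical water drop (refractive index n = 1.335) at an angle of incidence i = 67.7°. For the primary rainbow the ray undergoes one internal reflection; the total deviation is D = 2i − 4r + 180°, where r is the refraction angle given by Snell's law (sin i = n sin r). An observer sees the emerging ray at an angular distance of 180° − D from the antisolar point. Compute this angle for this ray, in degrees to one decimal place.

sin r = sin 67.7° / 1.335 = 0.9252/1.335 = 0.6930; r = 43.87°.
D = 2·67.7° − 4·43.87° + 180° = 135.40° − 175.49° + 180° = 139.91°.
Angle from antisolar point = 180° − D = 40.09°.

40.1°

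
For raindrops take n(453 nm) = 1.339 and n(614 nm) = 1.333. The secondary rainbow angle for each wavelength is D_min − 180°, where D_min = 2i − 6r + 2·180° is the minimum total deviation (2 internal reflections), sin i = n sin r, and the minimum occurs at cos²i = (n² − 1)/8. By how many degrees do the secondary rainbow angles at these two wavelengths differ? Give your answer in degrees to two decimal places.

1.56°

At 453 nm (n = 1.339): cos²i = 0.09912 → i = 71.650°, r = 45.141°, D_min = 232.451°, rainbow angle = 52.451°.
At 614 nm (n = 1.333): cos²i = 0.09711 → i = 71.843°, r = 45.466°, D_min = 230.891°, rainbow angle = 50.891°.
Angular width = |52.451° − 50.891°| = 1.560°.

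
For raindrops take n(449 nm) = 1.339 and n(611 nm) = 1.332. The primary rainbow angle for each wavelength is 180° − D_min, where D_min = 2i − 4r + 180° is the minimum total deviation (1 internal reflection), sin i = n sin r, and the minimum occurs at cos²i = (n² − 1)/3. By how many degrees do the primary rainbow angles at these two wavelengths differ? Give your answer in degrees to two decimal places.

1.01°

At 449 nm (n = 1.339): cos²i = 0.26431 → i = 59.062°, r = 39.834°, D_min = 138.786°, rainbow angle = 41.214°.
At 611 nm (n = 1.332): cos²i = 0.25807 → i = 59.469°, r = 40.290°, D_min = 137.776°, rainbow angle = 42.224°.
Angular width = |41.214° − 42.224°| = 1.010°.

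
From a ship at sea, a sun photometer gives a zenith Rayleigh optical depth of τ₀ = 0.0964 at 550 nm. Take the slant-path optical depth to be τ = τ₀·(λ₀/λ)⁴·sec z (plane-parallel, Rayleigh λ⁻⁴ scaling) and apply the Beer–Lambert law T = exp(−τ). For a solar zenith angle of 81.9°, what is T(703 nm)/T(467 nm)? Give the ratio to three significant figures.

2.89

Airmass: sec 81.9° = 7.0972.
τ(703 nm) = 0.0964 × (550/703)⁴ × 7.0972 = 0.0964 × 0.3747 × 7.0972 = 0.2563.
τ(467 nm) = 0.0964 × (550/467)⁴ × 7.0972 = 0.0964 × 1.9239 × 7.0972 = 1.3163.
T(703)/T(467) = exp(τ_B − τ_A) = exp(1.0599) = 2.8862.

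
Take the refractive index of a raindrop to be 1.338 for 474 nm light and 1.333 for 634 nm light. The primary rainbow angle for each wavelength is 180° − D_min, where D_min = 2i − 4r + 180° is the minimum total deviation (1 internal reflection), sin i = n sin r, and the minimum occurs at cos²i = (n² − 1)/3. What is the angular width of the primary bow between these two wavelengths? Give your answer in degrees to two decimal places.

At 474 nm (n = 1.338): cos²i = 0.26341 → i = 59.120°, r = 39.899°, D_min = 138.643°, rainbow angle = 41.357°.
At 634 nm (n = 1.333): cos²i = 0.25896 → i = 59.410°, r = 40.225°, D_min = 137.922°, rainbow angle = 42.078°.
Angular width = |41.357° − 42.078°| = 0.722°.

0.72°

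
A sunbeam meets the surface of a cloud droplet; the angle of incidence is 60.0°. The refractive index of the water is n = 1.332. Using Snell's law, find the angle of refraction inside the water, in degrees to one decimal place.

Snell: sin θ_r = sin θ_i / n = sin 60.0° / 1.332 = 0.8660 / 1.332 = 0.6502.
θ_r = arcsin(0.6502) = 40.55°.

40.6°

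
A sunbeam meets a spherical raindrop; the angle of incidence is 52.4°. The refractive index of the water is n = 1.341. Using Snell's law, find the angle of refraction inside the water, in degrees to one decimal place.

Snell: sin θ_r = sin θ_i / n = sin 52.4° / 1.341 = 0.7923 / 1.341 = 0.5908.
θ_r = arcsin(0.5908) = 36.22°.

36.2°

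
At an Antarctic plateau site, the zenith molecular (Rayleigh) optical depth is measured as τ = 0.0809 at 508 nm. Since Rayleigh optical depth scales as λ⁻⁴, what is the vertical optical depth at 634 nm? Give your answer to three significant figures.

0.0333

τ(634 nm) = τ(508 nm) × (508/634)⁴ = 0.0809 × (0.8013)⁴ = 0.0809 × 0.4122 = 0.0333.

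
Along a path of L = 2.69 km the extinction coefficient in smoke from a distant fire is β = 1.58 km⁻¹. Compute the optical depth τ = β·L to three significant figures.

τ = β·L = 1.58 × 2.69 = 4.2502.

4.25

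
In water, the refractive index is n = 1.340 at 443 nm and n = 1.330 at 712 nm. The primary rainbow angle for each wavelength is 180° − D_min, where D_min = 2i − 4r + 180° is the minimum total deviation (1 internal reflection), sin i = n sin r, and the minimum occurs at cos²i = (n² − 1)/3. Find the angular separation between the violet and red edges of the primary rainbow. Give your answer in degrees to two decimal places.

1.45°

At 443 nm (n = 1.340): cos²i = 0.26520 → i = 59.004°, r = 39.770°, D_min = 138.929°, rainbow angle = 41.071°.
At 712 nm (n = 1.330): cos²i = 0.25630 → i = 59.585°, r = 40.422°, D_min = 137.484°, rainbow angle = 42.516°.
Angular width = |41.071° − 42.516°| = 1.445°.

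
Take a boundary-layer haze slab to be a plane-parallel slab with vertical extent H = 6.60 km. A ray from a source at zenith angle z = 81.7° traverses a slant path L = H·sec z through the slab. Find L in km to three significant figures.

sec z = 1/cos 81.7° = 6.9273.
L = 6.60 × 6.9273 = 45.720 km.

45.7 km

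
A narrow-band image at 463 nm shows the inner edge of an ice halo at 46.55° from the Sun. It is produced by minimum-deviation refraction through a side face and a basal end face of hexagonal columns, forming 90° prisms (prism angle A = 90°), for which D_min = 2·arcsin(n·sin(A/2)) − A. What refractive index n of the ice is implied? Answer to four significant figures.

1.314

Rearranging: n = sin((D_min + A)/2) / sin(A/2).
(D_min + A)/2 = (46.55° + 90°)/2 = 68.275°.
n = sin 68.275° / sin 45° = 0.9290 / 0.7071 = 1.3138.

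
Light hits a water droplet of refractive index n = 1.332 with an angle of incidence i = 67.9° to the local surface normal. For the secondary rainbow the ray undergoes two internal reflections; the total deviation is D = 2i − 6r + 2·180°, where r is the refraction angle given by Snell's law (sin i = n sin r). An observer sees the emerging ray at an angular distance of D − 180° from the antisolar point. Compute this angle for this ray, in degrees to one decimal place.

sin r = sin 67.9° / 1.332 = 0.9265/1.332 = 0.6956; r = 44.07°.
D = 2·67.9° − 6·44.07° + 2·180° = 135.80° − 264.45° + 360° = 231.35°.
Angle from antisolar point = D − 180° = 51.35°.

51.4°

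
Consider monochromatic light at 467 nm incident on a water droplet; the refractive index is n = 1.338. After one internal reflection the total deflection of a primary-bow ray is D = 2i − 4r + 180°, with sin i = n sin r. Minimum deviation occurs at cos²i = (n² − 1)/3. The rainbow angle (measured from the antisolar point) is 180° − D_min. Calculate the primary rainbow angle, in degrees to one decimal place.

cos²i = (1.79024 − 1)/3 = 0.26341; i = arccos(0.51324) = 59.120°.
sin r = sin 59.120°/1.338 = 0.64144; r = 39.899°.
D_min = 2·59.120° − 4·39.899° + 180° = 138.643°.
Rainbow angle = 180° − D_min = 41.357°.

41.4°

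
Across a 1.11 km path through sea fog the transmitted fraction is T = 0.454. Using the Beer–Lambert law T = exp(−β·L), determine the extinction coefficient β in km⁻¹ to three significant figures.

0.711 km⁻¹

Beer–Lambert: T = exp(−βL) ⇒ β = −ln(T)/L = −ln(0.454)/1.11 = 0.7897/1.11 = 0.7114 km⁻¹.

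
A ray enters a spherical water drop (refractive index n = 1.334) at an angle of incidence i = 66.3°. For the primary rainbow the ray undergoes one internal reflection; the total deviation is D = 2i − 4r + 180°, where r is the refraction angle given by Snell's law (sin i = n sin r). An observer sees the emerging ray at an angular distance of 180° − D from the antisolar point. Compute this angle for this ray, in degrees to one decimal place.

40.8°

sin r = sin 66.3° / 1.334 = 0.9157/1.334 = 0.6864; r = 43.35°.
D = 2·66.3° − 4·43.35° + 180° = 132.60° − 173.38° + 180° = 139.22°.
Angle from antisolar point = 180° − D = 40.78°.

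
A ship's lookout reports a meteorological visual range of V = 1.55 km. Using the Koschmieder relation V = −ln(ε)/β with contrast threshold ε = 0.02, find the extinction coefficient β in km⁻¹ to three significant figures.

β = −ln(0.02) / V = 3.912 / 1.55 = 2.5239 km⁻¹.

2.52 km⁻¹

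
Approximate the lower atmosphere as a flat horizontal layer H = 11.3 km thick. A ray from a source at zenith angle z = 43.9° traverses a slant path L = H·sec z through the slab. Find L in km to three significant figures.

sec z = 1/cos 43.9° = 1.3878.
L = 11.3 × 1.3878 = 15.682 km.

15.7 km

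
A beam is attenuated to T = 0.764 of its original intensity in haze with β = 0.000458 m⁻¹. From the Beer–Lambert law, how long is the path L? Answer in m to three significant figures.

588 m

Beer–Lambert: T = exp(−βL) ⇒ L = −ln(T)/β = −ln(0.764)/0.000458 = 0.2692/0.000458 = 587.7 m.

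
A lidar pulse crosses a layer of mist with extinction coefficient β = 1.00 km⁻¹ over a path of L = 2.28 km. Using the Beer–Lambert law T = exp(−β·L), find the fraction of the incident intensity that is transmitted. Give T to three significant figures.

τ = β·L = 1.00 × 2.28 = 2.2800.
T = exp(−2.2800) = 0.1023.

0.102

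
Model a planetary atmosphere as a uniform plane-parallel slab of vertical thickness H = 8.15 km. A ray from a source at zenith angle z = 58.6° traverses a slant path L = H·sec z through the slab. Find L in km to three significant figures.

sec z = 1/cos 58.6° = 1.9194.
L = 8.15 × 1.9194 = 15.643 km.

15.6 km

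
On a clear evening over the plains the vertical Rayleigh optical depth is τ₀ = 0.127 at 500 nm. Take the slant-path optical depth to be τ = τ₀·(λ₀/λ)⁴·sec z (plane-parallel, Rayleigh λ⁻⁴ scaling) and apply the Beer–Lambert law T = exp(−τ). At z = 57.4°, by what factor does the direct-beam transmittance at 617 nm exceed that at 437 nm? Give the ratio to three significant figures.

Airmass: sec 57.4° = 1.8561.
τ(617 nm) = 0.127 × (500/617)⁴ × 1.8561 = 0.127 × 0.4313 × 1.8561 = 0.1017.
τ(437 nm) = 0.127 × (500/437)⁴ × 1.8561 = 0.127 × 1.7138 × 1.8561 = 0.4040.
T(617)/T(437) = exp(τ_B − τ_A) = exp(0.3023) = 1.3530.

1.35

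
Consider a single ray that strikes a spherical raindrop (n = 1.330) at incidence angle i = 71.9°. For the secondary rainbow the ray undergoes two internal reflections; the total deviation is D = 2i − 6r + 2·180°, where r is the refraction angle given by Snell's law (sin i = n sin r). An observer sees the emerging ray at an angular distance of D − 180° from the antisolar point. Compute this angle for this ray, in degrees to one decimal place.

50.1°

sin r = sin 71.9° / 1.330 = 0.9505/1.330 = 0.7147; r = 45.62°.
D = 2·71.9° − 6·45.62° + 2·180° = 143.80° − 273.70° + 360° = 230.10°.
Angle from antisolar point = D − 180° = 50.10°.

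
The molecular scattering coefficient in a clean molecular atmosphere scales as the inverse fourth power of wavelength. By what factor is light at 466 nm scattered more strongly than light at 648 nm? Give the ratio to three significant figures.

3.74

Rayleigh scattering ∝ λ⁻⁴, so the ratio of coefficients is the inverse fourth power of the wavelength ratio.
σ(466)/σ(648) = (648/466)⁴ = (1.3906)⁴ = 3.739.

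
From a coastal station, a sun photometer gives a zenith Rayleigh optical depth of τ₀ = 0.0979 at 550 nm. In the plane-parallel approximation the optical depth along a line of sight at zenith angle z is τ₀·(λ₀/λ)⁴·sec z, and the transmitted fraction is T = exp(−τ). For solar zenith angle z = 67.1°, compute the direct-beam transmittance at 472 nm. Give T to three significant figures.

0.629

sec 67.1° = 2.5699.
τ = 0.0979 × (550/472)⁴ × 2.5699 = 0.0979 × 1.8437 × 2.5699 = 0.4638.
T = exp(−0.4638) = 0.6289.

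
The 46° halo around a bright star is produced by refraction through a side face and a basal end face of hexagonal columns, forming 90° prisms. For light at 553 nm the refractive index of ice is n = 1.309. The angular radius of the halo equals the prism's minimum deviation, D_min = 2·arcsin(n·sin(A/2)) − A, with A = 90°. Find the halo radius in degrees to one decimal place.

n·sin(A/2) = 1.309 × sin 45° = 1.309 × 0.7071 = 0.9256.
D_min = 2·arcsin(0.9256) − 90° = 2 × 67.759° − 90° = 45.519°.

45.5°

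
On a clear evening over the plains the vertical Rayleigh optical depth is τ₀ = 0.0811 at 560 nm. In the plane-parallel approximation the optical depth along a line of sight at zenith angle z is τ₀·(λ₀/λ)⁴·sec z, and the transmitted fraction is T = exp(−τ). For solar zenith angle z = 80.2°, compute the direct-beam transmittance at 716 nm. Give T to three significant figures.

sec 80.2° = 5.8751.
τ = 0.0811 × (560/716)⁴ × 5.8751 = 0.0811 × 0.3742 × 5.8751 = 0.1783.
T = exp(−0.1783) = 0.8367.

0.837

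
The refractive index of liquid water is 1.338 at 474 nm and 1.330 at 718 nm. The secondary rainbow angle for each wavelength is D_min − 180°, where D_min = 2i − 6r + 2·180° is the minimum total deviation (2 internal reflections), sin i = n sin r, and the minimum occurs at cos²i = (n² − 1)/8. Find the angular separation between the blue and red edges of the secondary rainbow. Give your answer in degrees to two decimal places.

2.09°

At 474 nm (n = 1.338): cos²i = 0.09878 → i = 71.682°, r = 45.195°, D_min = 232.193°, rainbow angle = 52.193°.
At 718 nm (n = 1.330): cos²i = 0.09611 → i = 71.940°, r = 45.630°, D_min = 230.101°, rainbow angle = 50.101°.
Angular width = |52.193° − 50.101°| = 2.092°.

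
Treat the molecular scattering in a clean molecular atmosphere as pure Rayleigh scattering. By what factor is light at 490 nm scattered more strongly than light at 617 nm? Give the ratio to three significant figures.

2.51

Rayleigh scattering ∝ λ⁻⁴, so the ratio of coefficients is the inverse fourth power of the wavelength ratio.
σ(490)/σ(617) = (617/490)⁴ = (1.2592)⁴ = 2.514.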